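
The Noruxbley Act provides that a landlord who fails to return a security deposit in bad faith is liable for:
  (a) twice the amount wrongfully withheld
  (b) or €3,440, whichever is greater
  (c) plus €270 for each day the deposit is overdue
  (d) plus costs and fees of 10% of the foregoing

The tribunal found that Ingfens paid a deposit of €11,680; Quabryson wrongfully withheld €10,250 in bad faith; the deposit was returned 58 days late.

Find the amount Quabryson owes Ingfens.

Doubled: 2 × €10,250 = €20,500
Minimum €3,440: €20,500 meets the minimum, no increase.
Late-return penalty: 58 × €270 = €15,660
Damages plus late penalty: €20,500 + €15,660 = €36,160
Costs and fees: 10% of €36,160 = €3,616
Total recovery: €36,160 + €3,616 = €39,776

Recovery: €39,776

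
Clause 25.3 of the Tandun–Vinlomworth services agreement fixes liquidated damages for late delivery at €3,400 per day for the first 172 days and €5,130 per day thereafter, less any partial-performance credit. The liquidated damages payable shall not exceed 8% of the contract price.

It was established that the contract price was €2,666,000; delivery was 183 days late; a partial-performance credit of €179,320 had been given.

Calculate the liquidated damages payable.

€213,280

First 172 days: 172 × €3,400 = €584,800
Remaining days: (183 − 172) × €5,130 = €56,430
Accrued per-day damages: €584,800 + €56,430 = €641,230
Less partial-performance credit: €641,230 − €179,320 = €461,910
Cap: 8% of €2,666,000 = €213,280
Cap at €213,280: €461,910 exceeds the cap → €213,280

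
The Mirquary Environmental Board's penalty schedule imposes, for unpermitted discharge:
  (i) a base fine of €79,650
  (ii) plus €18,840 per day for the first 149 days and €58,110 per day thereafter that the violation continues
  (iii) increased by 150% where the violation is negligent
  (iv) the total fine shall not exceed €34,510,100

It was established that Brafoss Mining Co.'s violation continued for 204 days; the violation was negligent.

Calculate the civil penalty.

€15,207,150

First 149 days: 149 × €18,840 = €2,807,160
Remaining days: (204 − 149) × €58,110 = €3,196,050
Per-day component: €2,807,160 + €3,196,050 = €6,003,210
Base plus per-day: €79,650 + €6,003,210 = €6,082,860
Enhancement: 150% of €6,082,860 = €9,124,290
Enhanced fine: €6,082,860 + €9,124,290 = €15,207,150
Cap at €34,510,100: €15,207,150 is within the cap, no reduction.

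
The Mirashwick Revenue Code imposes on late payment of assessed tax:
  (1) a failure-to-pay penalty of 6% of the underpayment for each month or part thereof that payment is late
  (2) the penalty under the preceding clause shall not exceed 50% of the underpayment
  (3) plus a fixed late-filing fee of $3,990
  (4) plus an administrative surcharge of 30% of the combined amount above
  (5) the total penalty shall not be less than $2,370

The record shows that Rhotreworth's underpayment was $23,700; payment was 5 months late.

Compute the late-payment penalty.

$14,430

Accrued rate: 6% × 5 = 30%, capped at 50% → 30%
Failure-to-pay penalty: 30% of $23,700 = $7,110
Penalty before surcharge: $7,110 + $3,990 = $11,100
Administrative surcharge: 30% of $11,100 = $3,330
Total penalty: $11,100 + $3,330 = $14,430
Minimum $2,370: $14,430 meets the minimum, no increase.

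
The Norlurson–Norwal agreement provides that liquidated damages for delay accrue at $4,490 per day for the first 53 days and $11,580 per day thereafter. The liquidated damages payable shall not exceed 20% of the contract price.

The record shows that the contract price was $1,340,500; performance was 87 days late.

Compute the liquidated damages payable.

$268,100

First 53 days: 53 × $4,490 = $237,970
Remaining days: (87 − 53) × $11,580 = $393,720
Accrued per-day damages: $237,970 + $393,720 = $631,690
Cap: 20% of $1,340,500 = $268,100
Cap at $268,100: $631,690 exceeds the cap → $268,100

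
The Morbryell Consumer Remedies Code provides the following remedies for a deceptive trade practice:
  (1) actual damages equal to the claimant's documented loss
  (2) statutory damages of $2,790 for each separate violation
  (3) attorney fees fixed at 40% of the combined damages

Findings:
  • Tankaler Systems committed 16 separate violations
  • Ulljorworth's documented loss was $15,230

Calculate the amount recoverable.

$83,818

Statutory damages: 16 × $2,790 = $44,640
Combined damages: $15,230 + $44,640 = $59,870
Attorney fees: 40% of $59,870 = $23,948
Total recovery: $59,870 + $23,948 = $83,818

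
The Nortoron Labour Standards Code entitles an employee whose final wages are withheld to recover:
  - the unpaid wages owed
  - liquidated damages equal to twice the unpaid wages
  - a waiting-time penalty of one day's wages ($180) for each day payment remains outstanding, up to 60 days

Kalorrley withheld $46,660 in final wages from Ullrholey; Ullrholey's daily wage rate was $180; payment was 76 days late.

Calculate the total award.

Doubled: 2 × $46,660 = $93,320
Penalty days: min(76, 60) = 60
Waiting-time penalty: 60 × $180 = $10,800
Total award: $46,660 + $93,320 + $10,800 = $150,780

Total award: $150,780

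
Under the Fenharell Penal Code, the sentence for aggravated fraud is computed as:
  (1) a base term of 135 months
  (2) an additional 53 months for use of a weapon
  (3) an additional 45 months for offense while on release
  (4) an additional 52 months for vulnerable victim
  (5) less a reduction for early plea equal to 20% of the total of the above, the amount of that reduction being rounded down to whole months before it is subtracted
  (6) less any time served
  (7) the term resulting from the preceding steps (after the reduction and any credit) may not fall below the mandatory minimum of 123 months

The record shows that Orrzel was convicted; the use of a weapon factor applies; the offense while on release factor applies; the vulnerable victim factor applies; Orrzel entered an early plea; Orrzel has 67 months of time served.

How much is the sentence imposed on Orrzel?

Use of a weapon enhancement: +53 months
Offense while on release enhancement: +45 months
Vulnerable victim enhancement: +52 months
Adjusted term: 135 months + 53 months + 45 months + 52 months = 285 months
Early plea reduction: 20% of 285 months = 57 months (rounded down)
After reduction: 285 − 57 = 228 months
Less time served: 228 months − 67 months = 161 months
Minimum 123 months: 161 months meets the minimum, no increase.

Sentence: 161 months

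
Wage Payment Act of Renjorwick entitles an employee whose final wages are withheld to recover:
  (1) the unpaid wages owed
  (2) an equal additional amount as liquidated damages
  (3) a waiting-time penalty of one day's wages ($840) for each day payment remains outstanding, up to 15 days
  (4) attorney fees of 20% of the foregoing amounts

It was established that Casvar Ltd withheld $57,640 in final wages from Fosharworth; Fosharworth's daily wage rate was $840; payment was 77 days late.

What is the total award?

Liquidated damages (equal amount): $57,640
Penalty days: min(77, 15) = 15
Waiting-time penalty: 15 × $840 = $12,600
Subtotal: $57,640 + $57,640 + $12,600 = $127,880
Attorney fees: 20% of $127,880 = $25,576
Total award: $127,880 + $25,576 = $153,456

$153,456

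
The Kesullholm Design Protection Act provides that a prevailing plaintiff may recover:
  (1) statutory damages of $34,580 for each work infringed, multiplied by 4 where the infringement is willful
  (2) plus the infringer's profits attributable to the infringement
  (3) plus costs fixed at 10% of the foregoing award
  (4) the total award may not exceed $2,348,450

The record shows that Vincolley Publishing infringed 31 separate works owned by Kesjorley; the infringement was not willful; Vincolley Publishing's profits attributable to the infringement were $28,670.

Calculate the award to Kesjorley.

$1,210,715

Statutory damages: 31 × $34,580 = $1,071,980
Infringement not willful: no ×4 enhancement.
Combined award: $1,071,980 + $28,670 = $1,100,650
Costs: 10% of $1,100,650 = $110,065
Award plus costs: $1,100,650 + $110,065 = $1,210,715
Cap at $2,348,450: $1,210,715 is within the cap, no reduction.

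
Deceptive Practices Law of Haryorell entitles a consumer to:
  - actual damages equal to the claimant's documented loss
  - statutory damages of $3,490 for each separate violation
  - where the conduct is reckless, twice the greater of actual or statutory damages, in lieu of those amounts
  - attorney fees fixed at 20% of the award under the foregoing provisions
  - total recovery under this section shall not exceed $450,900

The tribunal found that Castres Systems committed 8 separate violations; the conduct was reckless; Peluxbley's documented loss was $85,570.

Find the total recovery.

$205,368

Statutory damages: 8 × $3,490 = $27,920
Greater of actual damages ($85,570) or statutory damages ($27,920): $85,570
Doubled: 2 × $85,570 = $171,140
Attorney fees: 20% of $171,140 = $34,228
Total before cap: $171,140 + $34,228 = $205,368
Cap at $450,900: $205,368 is within the cap, no reduction.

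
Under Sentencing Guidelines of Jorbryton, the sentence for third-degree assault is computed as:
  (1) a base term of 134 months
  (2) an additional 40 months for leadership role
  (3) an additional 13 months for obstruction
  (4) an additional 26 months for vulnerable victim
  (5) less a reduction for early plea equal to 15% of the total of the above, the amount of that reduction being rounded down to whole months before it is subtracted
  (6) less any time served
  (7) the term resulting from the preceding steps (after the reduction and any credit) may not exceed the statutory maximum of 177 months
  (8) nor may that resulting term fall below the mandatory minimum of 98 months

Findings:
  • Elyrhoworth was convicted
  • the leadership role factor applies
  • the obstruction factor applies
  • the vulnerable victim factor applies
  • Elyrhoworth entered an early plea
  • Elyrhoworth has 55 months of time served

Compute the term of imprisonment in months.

127 months

Leadership role enhancement: +40 months
Obstruction enhancement: +13 months
Vulnerable victim enhancement: +26 months
Adjusted term: 134 months + 40 months + 13 months + 26 months = 213 months
Early plea reduction: 15% of 213 months = 31 months (rounded down)
After reduction: 213 − 31 = 182 months
Less time served: 182 months − 55 months = 127 months
Cap at 177 months: 127 months is within the cap, no reduction.
Minimum 98 months: 127 months meets the minimum, no increase.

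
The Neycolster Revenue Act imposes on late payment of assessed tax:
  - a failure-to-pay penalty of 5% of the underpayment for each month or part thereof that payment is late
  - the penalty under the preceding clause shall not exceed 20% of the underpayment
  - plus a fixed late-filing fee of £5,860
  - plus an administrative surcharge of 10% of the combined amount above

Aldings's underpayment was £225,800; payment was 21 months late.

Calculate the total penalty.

Penalty: £56,122

Accrued rate: 5% × 21 = 105%, capped at 20% → 20%
Failure-to-pay penalty: 20% of £225,800 = £45,160
Penalty before surcharge: £45,160 + £5,860 = £51,020
Administrative surcharge: 10% of £51,020 = £5,102
Total penalty: £51,020 + £5,102 = £56,122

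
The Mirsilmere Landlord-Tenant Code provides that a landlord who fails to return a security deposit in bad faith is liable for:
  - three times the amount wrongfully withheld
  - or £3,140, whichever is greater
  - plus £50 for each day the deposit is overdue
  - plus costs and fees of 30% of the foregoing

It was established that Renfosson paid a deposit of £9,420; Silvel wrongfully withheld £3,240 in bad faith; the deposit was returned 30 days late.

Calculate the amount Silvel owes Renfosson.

Trebled: 3 × £3,240 = £9,720
Minimum £3,140: £9,720 meets the minimum, no increase.
Late-return penalty: 30 × £50 = £1,500
Damages plus late penalty: £9,720 + £1,500 = £11,220
Costs and fees: 30% of £11,220 = £3,366
Total recovery: £11,220 + £3,366 = £14,586

£14,586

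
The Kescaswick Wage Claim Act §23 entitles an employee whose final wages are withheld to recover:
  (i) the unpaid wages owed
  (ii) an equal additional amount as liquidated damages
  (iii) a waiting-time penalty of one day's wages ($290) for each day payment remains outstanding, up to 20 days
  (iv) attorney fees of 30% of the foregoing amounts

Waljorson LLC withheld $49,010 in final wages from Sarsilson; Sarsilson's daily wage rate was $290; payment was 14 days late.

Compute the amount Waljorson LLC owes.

Total award: $132,704

Liquidated damages (equal amount): $49,010
Penalty days: min(14, 20) = 14
Waiting-time penalty: 14 × $290 = $4,060
Subtotal: $49,010 + $49,010 + $4,060 = $102,080
Attorney fees: 30% of $102,080 = $30,624
Total award: $102,080 + $30,624 = $132,704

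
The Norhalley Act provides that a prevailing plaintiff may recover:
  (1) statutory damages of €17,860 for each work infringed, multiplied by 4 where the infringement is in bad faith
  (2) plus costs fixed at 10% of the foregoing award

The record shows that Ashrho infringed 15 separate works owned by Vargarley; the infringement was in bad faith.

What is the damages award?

€1,178,760

Statutory damages: 15 × €17,860 = €267,900
Multiplied by 4: 4 × €267,900 = €1,071,600
Costs: 10% of €1,071,600 = €107,160
Award plus costs: €1,071,600 + €107,160 = €1,178,760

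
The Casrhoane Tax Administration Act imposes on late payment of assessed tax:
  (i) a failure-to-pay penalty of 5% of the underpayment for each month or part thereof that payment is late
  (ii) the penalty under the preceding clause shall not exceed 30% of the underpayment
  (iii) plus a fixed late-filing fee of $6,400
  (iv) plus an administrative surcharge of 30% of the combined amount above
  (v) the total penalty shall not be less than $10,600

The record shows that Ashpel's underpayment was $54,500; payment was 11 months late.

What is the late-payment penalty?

Penalty: $29,575

Accrued rate: 5% × 11 = 55%, capped at 30% → 30%
Failure-to-pay penalty: 30% of $54,500 = $16,350
Penalty before surcharge: $16,350 + $6,400 = $22,750
Administrative surcharge: 30% of $22,750 = $6,825
Total penalty: $22,750 + $6,825 = $29,575
Minimum $10,600: $29,575 meets the minimum, no increase.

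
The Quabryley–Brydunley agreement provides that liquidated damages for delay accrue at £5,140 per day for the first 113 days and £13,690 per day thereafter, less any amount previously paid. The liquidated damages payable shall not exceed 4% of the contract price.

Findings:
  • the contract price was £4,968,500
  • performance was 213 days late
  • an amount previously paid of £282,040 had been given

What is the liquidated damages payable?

£198,740

First 113 days: 113 × £5,140 = £580,820
Remaining days: (213 − 113) × £13,690 = £1,369,000
Accrued per-day damages: £580,820 + £1,369,000 = £1,949,820
Less amount previously paid: £1,949,820 − £282,040 = £1,667,780
Cap: 4% of £4,968,500 = £198,740
Cap at £198,740: £1,667,780 exceeds the cap → £198,740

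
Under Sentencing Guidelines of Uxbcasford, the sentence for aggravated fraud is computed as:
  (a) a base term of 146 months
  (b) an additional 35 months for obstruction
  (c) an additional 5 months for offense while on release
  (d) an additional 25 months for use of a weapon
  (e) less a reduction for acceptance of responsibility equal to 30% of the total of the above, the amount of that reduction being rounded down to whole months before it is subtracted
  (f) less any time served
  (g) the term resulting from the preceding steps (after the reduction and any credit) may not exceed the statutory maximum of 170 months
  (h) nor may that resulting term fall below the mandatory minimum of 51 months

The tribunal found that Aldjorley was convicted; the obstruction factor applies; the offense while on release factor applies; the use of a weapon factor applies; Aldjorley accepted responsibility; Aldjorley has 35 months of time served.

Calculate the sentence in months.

Obstruction enhancement: +35 months
Offense while on release enhancement: +5 months
Use of a weapon enhancement: +25 months
Adjusted term: 146 months + 35 months + 5 months + 25 months = 211 months
Acceptance of responsibility reduction: 30% of 211 months = 63 months (rounded down)
After reduction: 211 − 63 = 148 months
Less time served: 148 months − 35 months = 113 months
Cap at 170 months: 113 months is within the cap, no reduction.
Minimum 51 months: 113 months meets the minimum, no increase.

113 months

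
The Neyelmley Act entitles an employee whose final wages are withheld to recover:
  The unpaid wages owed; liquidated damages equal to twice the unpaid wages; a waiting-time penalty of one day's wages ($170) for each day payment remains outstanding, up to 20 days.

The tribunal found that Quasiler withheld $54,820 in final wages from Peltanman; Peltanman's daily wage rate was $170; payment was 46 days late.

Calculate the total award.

Doubled: 2 × $54,820 = $109,640
Penalty days: min(46, 20) = 20
Waiting-time penalty: 20 × $170 = $3,400
Total award: $54,820 + $109,640 + $3,400 = $167,860

$167,860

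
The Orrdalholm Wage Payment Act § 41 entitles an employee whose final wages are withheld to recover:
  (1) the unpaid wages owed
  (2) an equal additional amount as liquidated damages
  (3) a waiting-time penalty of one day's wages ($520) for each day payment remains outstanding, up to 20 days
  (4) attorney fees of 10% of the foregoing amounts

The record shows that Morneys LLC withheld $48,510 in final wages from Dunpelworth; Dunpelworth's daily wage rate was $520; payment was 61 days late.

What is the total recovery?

Liquidated damages (equal amount): $48,510
Penalty days: min(61, 20) = 20
Waiting-time penalty: 20 × $520 = $10,400
Subtotal: $48,510 + $48,510 + $10,400 = $107,420
Attorney fees: 10% of $107,420 = $10,742
Total award: $107,420 + $10,742 = $118,162

$118,162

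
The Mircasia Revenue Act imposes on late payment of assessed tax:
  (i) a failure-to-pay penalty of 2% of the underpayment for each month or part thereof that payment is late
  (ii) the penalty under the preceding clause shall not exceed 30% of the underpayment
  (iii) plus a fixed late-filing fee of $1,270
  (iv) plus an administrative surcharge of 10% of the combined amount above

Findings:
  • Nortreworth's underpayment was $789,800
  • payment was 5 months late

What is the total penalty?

Accrued rate: 2% × 5 = 10%, capped at 30% → 10%
Failure-to-pay penalty: 10% of $789,800 = $78,980
Penalty before surcharge: $78,980 + $1,270 = $80,250
Administrative surcharge: 10% of $80,250 = $8,025
Total penalty: $80,250 + $8,025 = $88,275

$88,275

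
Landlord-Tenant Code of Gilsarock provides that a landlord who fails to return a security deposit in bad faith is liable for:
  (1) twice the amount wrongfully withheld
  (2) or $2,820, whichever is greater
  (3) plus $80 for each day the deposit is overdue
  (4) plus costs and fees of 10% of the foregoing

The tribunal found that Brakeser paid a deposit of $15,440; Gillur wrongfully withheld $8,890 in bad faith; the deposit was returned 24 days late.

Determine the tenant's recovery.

Doubled: 2 × $8,890 = $17,780
Minimum $2,820: $17,780 meets the minimum, no increase.
Late-return penalty: 24 × $80 = $1,920
Damages plus late penalty: $17,780 + $1,920 = $19,700
Costs and fees: 10% of $19,700 = $1,970
Total recovery: $19,700 + $1,970 = $21,670

$21,670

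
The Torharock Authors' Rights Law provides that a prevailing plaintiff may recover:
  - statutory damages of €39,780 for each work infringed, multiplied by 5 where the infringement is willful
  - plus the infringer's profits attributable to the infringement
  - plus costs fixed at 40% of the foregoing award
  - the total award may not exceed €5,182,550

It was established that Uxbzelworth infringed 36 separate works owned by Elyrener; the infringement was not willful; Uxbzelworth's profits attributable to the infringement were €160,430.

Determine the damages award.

Statutory damages: 36 × €39,780 = €1,432,080
Infringement not willful: no ×5 enhancement.
Combined award: €1,432,080 + €160,430 = €1,592,510
Costs: 40% of €1,592,510 = €637,004
Award plus costs: €1,592,510 + €637,004 = €2,229,514
Cap at €5,182,550: €2,229,514 is within the cap, no reduction.

€2,229,514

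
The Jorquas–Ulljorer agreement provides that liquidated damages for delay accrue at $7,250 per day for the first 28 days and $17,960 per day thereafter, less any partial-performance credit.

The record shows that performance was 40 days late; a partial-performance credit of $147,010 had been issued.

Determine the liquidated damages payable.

First 28 days: 28 × $7,250 = $203,000
Remaining days: (40 − 28) × $17,960 = $215,520
Accrued per-day damages: $203,000 + $215,520 = $418,520
Less partial-performance credit: $418,520 − $147,010 = $271,510

Liquidated damages: $271,510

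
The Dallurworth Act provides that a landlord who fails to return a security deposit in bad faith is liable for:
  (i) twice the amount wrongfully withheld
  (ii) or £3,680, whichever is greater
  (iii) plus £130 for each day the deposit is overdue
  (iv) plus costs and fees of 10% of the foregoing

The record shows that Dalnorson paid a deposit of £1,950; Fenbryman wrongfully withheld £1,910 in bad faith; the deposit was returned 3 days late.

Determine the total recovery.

Doubled: 2 × £1,910 = £3,820
Minimum £3,680: £3,820 meets the minimum, no increase.
Late-return penalty: 3 × £130 = £390
Damages plus late penalty: £3,820 + £390 = £4,210
Costs and fees: 10% of £4,210 = £421
Total recovery: £4,210 + £421 = £4,631

£4,631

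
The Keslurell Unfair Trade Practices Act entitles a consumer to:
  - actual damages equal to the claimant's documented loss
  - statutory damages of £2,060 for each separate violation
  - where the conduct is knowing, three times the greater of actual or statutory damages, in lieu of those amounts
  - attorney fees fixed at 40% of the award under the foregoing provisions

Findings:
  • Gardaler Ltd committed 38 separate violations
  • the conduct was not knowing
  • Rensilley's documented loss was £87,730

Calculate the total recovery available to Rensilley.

£232,414

Statutory damages: 38 × £2,060 = £78,280
Conduct not knowing: the in-lieu enhancement does not apply.
Actual plus statutory damages: £87,730 + £78,280 = £166,010
Attorney fees: 40% of £166,010 = £66,404
Total recovery: £166,010 + £66,404 = £232,414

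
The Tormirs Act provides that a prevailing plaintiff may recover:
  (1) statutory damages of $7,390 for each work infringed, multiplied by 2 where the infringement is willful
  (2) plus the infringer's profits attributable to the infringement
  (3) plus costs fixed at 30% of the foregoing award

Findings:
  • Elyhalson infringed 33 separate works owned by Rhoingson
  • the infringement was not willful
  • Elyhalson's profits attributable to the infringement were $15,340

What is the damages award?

$336,973

Statutory damages: 33 × $7,390 = $243,870
Infringement not willful: no ×2 enhancement.
Combined award: $243,870 + $15,340 = $259,210
Costs: 30% of $259,210 = $77,763
Award plus costs: $259,210 + $77,763 = $336,973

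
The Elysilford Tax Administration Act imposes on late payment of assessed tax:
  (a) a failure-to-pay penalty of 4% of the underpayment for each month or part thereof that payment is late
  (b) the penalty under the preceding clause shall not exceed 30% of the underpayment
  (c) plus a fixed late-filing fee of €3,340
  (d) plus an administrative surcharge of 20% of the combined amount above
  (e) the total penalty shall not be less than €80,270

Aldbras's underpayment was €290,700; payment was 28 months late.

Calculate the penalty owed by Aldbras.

Accrued rate: 4% × 28 = 112%, capped at 30% → 30%
Failure-to-pay penalty: 30% of €290,700 = €87,210
Penalty before surcharge: €87,210 + €3,340 = €90,550
Administrative surcharge: 20% of €90,550 = €18,110
Total penalty: €90,550 + €18,110 = €108,660
Minimum €80,270: €108,660 meets the minimum, no increase.

€108,660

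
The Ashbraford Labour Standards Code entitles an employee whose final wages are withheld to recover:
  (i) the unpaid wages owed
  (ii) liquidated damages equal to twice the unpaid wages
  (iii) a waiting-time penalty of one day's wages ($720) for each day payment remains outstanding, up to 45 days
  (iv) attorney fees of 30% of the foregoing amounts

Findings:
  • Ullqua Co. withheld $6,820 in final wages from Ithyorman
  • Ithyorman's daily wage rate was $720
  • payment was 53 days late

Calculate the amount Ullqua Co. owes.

Doubled: 2 × $6,820 = $13,640
Penalty days: min(53, 45) = 45
Waiting-time penalty: 45 × $720 = $32,400
Subtotal: $6,820 + $13,640 + $32,400 = $52,860
Attorney fees: 30% of $52,860 = $15,858
Total award: $52,860 + $15,858 = $68,718

$68,718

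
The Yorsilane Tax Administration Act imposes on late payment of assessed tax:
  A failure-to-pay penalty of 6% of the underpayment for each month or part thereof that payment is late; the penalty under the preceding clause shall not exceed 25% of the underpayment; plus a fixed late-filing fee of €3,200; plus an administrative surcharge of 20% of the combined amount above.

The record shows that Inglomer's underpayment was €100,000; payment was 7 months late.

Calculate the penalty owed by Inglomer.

Accrued rate: 6% × 7 = 42%, capped at 25% → 25%
Failure-to-pay penalty: 25% of €100,000 = €25,000
Penalty before surcharge: €25,000 + €3,200 = €28,200
Administrative surcharge: 20% of €28,200 = €5,640
Total penalty: €28,200 + €5,640 = €33,840

€33,840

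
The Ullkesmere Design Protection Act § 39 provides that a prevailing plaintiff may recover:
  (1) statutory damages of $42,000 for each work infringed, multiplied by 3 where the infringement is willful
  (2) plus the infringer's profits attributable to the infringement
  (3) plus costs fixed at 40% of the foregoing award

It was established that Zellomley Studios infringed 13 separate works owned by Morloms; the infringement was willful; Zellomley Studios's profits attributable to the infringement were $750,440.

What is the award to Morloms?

$3,343,816

Statutory damages: 13 × $42,000 = $546,000
Trebled: 3 × $546,000 = $1,638,000
Combined award: $1,638,000 + $750,440 = $2,388,440
Costs: 40% of $2,388,440 = $955,376
Award plus costs: $2,388,440 + $955,376 = $3,343,816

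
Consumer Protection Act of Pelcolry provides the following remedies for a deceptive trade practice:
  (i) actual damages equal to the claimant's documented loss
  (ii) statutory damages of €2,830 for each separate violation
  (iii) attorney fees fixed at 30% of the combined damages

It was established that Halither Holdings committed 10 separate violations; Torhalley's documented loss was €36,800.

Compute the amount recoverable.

€84,630

Statutory damages: 10 × €2,830 = €28,300
Combined damages: €36,800 + €28,300 = €65,100
Attorney fees: 30% of €65,100 = €19,530
Total recovery: €65,100 + €19,530 = €84,630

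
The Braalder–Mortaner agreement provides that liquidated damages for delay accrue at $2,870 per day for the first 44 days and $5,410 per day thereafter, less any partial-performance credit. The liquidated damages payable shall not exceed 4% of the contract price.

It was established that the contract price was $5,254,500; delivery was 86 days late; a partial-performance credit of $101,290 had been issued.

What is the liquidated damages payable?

$210,180

First 44 days: 44 × $2,870 = $126,280
Remaining days: (86 − 44) × $5,410 = $227,220
Accrued per-day damages: $126,280 + $227,220 = $353,500
Less partial-performance credit: $353,500 − $101,290 = $252,210
Cap: 4% of $5,254,500 = $210,180
Cap at $210,180: $252,210 exceeds the cap → $210,180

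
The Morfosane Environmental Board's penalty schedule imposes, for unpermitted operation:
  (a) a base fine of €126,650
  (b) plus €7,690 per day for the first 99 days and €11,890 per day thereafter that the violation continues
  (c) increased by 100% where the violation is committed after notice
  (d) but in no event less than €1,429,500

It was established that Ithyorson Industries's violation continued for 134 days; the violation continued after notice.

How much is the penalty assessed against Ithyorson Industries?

First 99 days: 99 × €7,690 = €761,310
Remaining days: (134 − 99) × €11,890 = €416,150
Per-day component: €761,310 + €416,150 = €1,177,460
Base plus per-day: €126,650 + €1,177,460 = €1,304,110
Enhancement: 100% of €1,304,110 = €1,304,110
Enhanced fine: €1,304,110 + €1,304,110 = €2,608,220
Minimum €1,429,500: €2,608,220 meets the minimum, no increase.

€2,608,220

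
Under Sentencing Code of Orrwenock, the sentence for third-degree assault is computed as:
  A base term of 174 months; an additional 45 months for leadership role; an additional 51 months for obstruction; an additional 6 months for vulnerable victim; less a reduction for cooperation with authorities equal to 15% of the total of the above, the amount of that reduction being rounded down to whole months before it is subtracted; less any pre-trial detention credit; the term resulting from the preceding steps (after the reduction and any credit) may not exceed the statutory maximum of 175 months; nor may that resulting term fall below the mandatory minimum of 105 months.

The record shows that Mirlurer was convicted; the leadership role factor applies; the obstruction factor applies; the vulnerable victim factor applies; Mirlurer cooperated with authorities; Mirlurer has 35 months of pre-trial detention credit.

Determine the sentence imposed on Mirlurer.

Leadership role enhancement: +45 months
Obstruction enhancement: +51 months
Vulnerable victim enhancement: +6 months
Adjusted term: 174 months + 45 months + 51 months + 6 months = 276 months
Cooperation with authorities reduction: 15% of 276 months = 41 months (rounded down)
After reduction: 276 − 41 = 235 months
Less pre-trial detention credit: 235 months − 35 months = 200 months
Cap at 175 months: 200 months exceeds the cap → 175 months
Minimum 105 months: 175 months meets the minimum, no increase.

Sentence: 175 months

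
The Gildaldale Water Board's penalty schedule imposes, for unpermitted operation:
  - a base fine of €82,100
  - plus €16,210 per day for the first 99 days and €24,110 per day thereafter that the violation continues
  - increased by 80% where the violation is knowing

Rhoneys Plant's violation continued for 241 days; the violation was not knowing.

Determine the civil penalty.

First 99 days: 99 × €16,210 = €1,604,790
Remaining days: (241 − 99) × €24,110 = €3,423,620
Per-day component: €1,604,790 + €3,423,620 = €5,028,410
Base plus per-day: €82,100 + €5,028,410 = €5,110,510
The violation was not knowing: no 80% increase.

€5,110,510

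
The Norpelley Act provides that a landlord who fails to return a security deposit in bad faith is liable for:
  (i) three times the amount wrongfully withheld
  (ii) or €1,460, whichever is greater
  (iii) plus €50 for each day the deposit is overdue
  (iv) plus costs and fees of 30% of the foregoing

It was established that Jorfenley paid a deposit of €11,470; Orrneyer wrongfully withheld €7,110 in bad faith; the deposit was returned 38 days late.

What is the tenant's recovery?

€30,199

Trebled: 3 × €7,110 = €21,330
Minimum €1,460: €21,330 meets the minimum, no increase.
Late-return penalty: 38 × €50 = €1,900
Damages plus late penalty: €21,330 + €1,900 = €23,230
Costs and fees: 30% of €23,230 = €6,969
Total recovery: €23,230 + €6,969 = €30,199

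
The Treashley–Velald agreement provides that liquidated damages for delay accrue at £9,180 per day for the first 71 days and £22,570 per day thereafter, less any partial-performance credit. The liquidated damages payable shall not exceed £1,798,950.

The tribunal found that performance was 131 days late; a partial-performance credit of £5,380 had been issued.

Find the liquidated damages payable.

£1,798,950

First 71 days: 71 × £9,180 = £651,780
Remaining days: (131 − 71) × £22,570 = £1,354,200
Accrued per-day damages: £651,780 + £1,354,200 = £2,005,980
Less partial-performance credit: £2,005,980 − £5,380 = £2,000,600
Cap at £1,798,950: £2,000,600 exceeds the cap → £1,798,950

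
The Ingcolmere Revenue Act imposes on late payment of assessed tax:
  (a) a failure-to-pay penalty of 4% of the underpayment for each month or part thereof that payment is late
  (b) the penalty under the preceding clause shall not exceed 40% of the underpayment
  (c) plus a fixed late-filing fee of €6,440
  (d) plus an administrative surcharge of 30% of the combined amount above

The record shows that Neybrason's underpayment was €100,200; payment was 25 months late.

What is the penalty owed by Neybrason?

Accrued rate: 4% × 25 = 100%, capped at 40% → 40%
Failure-to-pay penalty: 40% of €100,200 = €40,080
Penalty before surcharge: €40,080 + €6,440 = €46,520
Administrative surcharge: 30% of €46,520 = €13,956
Total penalty: €46,520 + €13,956 = €60,476

Penalty: €60,476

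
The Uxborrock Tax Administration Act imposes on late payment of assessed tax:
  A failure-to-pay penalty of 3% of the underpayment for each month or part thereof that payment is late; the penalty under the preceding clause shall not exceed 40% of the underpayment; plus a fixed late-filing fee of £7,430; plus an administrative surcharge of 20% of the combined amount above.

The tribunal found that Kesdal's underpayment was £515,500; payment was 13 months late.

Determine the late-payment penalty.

Penalty: £250,170

Accrued rate: 3% × 13 = 39%, capped at 40% → 39%
Failure-to-pay penalty: 39% of £515,500 = £201,045
Penalty before surcharge: £201,045 + £7,430 = £208,475
Administrative surcharge: 20% of £208,475 = £41,695
Total penalty: £208,475 + £41,695 = £250,170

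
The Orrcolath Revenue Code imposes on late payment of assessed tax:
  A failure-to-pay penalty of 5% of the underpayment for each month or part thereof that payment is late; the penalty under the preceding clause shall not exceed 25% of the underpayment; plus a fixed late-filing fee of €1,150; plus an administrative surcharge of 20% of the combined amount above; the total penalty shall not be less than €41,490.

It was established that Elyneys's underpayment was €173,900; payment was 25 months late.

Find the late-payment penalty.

€53,550

Accrued rate: 5% × 25 = 125%, capped at 25% → 25%
Failure-to-pay penalty: 25% of €173,900 = €43,475
Penalty before surcharge: €43,475 + €1,150 = €44,625
Administrative surcharge: 20% of €44,625 = €8,925
Total penalty: €44,625 + €8,925 = €53,550
Minimum €41,490: €53,550 meets the minimum, no increase.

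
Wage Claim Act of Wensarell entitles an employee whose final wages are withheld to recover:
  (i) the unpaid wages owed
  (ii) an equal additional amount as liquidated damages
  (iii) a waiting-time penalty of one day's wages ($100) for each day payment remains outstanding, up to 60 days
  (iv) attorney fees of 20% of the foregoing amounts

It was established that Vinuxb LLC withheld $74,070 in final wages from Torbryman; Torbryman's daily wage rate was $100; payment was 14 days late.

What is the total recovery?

Liquidated damages (equal amount): $74,070
Penalty days: min(14, 60) = 14
Waiting-time penalty: 14 × $100 = $1,400
Subtotal: $74,070 + $74,070 + $1,400 = $149,540
Attorney fees: 20% of $149,540 = $29,908
Total award: $149,540 + $29,908 = $179,448

$179,448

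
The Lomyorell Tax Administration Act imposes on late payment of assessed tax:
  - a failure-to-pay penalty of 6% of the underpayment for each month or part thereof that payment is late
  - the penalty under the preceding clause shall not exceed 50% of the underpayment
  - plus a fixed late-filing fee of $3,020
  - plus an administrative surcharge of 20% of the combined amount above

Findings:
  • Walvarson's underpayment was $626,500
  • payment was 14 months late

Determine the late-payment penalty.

$379,524

Accrued rate: 6% × 14 = 84%, capped at 50% → 50%
Failure-to-pay penalty: 50% of $626,500 = $313,250
Penalty before surcharge: $313,250 + $3,020 = $316,270
Administrative surcharge: 20% of $316,270 = $63,254
Total penalty: $316,270 + $63,254 = $379,524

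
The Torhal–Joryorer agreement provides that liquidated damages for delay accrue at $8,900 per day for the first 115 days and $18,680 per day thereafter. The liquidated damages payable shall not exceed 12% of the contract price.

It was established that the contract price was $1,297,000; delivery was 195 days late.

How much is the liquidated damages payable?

First 115 days: 115 × $8,900 = $1,023,500
Remaining days: (195 − 115) × $18,680 = $1,494,400
Accrued per-day damages: $1,023,500 + $1,494,400 = $2,517,900
Cap: 12% of $1,297,000 = $155,640
Cap at $155,640: $2,517,900 exceeds the cap → $155,640

Liquidated damages: $155,640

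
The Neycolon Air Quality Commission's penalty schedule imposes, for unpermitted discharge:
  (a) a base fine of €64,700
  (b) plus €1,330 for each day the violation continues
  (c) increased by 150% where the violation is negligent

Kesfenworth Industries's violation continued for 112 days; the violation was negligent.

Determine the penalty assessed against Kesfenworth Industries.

€534,150

Per-day component: 112 × €1,330 = €148,960
Base plus per-day: €64,700 + €148,960 = €213,660
Enhancement: 150% of €213,660 = €320,490
Enhanced fine: €213,660 + €320,490 = €534,150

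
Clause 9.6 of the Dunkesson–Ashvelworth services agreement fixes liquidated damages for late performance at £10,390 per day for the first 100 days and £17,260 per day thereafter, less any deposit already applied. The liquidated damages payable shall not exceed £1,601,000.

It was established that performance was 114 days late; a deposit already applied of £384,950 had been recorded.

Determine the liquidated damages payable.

£895,690

First 100 days: 100 × £10,390 = £1,039,000
Remaining days: (114 − 100) × £17,260 = £241,640
Accrued per-day damages: £1,039,000 + £241,640 = £1,280,640
Less deposit already applied: £1,280,640 − £384,950 = £895,690
Cap at £1,601,000: £895,690 is within the cap, no reduction.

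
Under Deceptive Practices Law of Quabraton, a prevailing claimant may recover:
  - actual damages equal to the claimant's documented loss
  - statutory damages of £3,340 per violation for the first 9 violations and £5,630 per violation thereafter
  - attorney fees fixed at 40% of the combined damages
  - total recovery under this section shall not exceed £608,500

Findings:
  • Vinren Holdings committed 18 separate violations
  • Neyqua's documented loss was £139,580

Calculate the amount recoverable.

First 9 violations: 9 × £3,340 = £30,060
Remaining violations: (18 − 9) × £5,630 = £50,670
Statutory damages: £30,060 + £50,670 = £80,730
Combined damages: £139,580 + £80,730 = £220,310
Attorney fees: 40% of £220,310 = £88,124
Total before cap: £220,310 + £88,124 = £308,434
Cap at £608,500: £308,434 is within the cap, no reduction.

£308,434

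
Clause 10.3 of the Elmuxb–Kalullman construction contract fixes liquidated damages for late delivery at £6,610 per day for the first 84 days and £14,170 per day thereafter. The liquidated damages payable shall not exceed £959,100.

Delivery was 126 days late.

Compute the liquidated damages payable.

£959,100

First 84 days: 84 × £6,610 = £555,240
Remaining days: (126 − 84) × £14,170 = £595,140
Accrued per-day damages: £555,240 + £595,140 = £1,150,380
Cap at £959,100: £1,150,380 exceeds the cap → £959,100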